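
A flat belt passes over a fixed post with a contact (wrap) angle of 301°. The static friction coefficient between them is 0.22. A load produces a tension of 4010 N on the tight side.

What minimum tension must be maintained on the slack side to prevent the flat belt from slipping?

Capstan equation at impending slip: T_tight/T_slack = e^{μβ}.
β = 301° = 5.253 rad; e^{μβ} = e^{0.22×5.253} = 3.176.
T_slack = T_tight / e^{μβ} = 4010 / 3.176 = 1260 N.

T_min ≈ 1260 N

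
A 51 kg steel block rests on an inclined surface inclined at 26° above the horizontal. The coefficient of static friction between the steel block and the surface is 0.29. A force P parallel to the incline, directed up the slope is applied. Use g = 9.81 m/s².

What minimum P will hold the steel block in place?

The steel block tends to slide down (tan θ > μ_s), so at the point of impending slip friction acts up-slope at its limit: f = μ_s N.
P is parallel to the surface, so N = m g cos θ = 450 N.
Along the incline: P + μ_s N = m g sin θ, so P = 219 − 0.29×450 = 88.9 N.

P_min ≈ 88.9 N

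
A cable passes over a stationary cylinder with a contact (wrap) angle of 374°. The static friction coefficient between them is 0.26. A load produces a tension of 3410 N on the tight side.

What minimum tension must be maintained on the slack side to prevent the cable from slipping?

T_min ≈ 625 N

Capstan equation at impending slip: T_tight/T_slack = e^{μβ}.
β = 374° = 6.528 rad; e^{μβ} = e^{0.26×6.528} = 5.458.
T_slack = T_tight / e^{μβ} = 3410 / 5.458 = 625 N.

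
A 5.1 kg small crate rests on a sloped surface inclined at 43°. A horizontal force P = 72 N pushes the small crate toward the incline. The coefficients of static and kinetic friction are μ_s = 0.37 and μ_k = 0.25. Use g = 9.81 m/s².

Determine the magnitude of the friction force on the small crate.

f ≈ 18.5 N (down the incline)

The horizontal push has a component P sin θ into the surface, so N = m g cos θ + P sin θ = 36.59 + 49.1 = 85.69 N.
Along the incline, the net driving force (taking up-slope positive) is P cos θ − m g sin θ = 52.66 − 34.12 = 18.54 N, so equilibrium requires friction f = -18.54 N (down-slope).
Maximum static friction: μ_s N = 0.37 × 85.69 = 31.71 N.
Since 18.54 N is within the 31.71 N limit, the small crate stays put and friction is exactly 18.5 N.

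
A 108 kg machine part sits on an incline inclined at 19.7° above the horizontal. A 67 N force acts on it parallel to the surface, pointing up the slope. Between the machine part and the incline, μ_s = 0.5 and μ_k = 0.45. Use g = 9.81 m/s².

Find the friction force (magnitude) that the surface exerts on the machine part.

f ≈ 290 N (up the incline)

The normal reaction is N = m g cos θ = 997.5 N.
Parallel to the incline, ΣF = 0 gives f = m g sin θ − P = 357.1 − 67 = 290.1 N (up-slope positive).
Maximum static friction available: μ_s N = 0.5 × 997.5 = 498.7 N.
Since |290.1| ≤ 498.7 N, static friction is sufficient; f equals the required value, not μ_s N.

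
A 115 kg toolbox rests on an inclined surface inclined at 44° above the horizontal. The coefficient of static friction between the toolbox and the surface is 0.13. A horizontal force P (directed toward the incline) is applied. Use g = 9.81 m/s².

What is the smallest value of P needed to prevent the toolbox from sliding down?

P_min ≈ 838 N

The toolbox tends to slide down (tan θ > μ_s), so at the point of impending slip friction acts up-slope at its limit: f = μ_s N.
Perpendicular to the incline: N = m g cos θ + P sin θ.
Along the incline: P cos θ + μ_s N = m g sin θ, i.e. P cos θ + μ_s (m g cos θ + P sin θ) = m g sin θ.
Solving, P (cos θ + μ_s sin θ) = m g (sin θ − μ_s cos θ), so P = 1130×0.6011/0.8096 = 838 N.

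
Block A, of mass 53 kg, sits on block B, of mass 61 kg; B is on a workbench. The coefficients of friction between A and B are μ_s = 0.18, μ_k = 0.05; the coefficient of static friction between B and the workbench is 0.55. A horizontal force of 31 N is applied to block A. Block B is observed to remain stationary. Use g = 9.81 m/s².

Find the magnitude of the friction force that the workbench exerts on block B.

f ≈ 31 N

Between the blocks, N₁ = m_A g = 519.9 N.
So the A–B interface can sustain at most μ_s N₁ = 93.59 N of static friction.
Since P = 31 N ≤ 93.59 N, A does not slip on B; friction on A equals P = 31 N.
B experiences an equal 31 N forward from A (third law). B is in equilibrium, so the floor supplies f₂ = 31 N of static friction (limit μ_s(m_A+m_B)g = 615.1 N, not exceeded).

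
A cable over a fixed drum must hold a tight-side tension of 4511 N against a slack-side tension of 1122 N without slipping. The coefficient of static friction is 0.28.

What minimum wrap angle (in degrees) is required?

T₂/T₁ = e^{μβ} → β = ln(T₂/T₁)/μ.
β = ln(4511/1122)/0.28 = 1.391/0.28 = 4.969 rad.
In degrees: β = 4.969 × 180/π = 285°.

β_min ≈ 285°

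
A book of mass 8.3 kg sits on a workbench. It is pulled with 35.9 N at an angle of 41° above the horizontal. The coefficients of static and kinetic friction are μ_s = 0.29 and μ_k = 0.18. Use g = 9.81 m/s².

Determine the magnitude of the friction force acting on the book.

f ≈ 10.4 N

Vertical equilibrium gives N = m g − P sin α = 57.87 N.
Horizontally, friction must balance P cos α = 27.09 N.
The static-friction limit is μ_s N = 16.78 N.
27.09 > 16.78 N → the book slides; f = μ_k N = 0.18×57.87 = 10.4 N.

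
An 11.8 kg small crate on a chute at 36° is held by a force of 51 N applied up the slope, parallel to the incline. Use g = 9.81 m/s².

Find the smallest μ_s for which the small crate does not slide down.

μ_s,min ≈ 0.182

N = m g cos θ = 93.65 N.
Friction must make up the shortfall along the incline: f = m g sin θ − P = 68.04 − 51 = 17.04 N.
At the threshold f = μ_s N, so μ_s,min = 17.04/93.65 = 0.182.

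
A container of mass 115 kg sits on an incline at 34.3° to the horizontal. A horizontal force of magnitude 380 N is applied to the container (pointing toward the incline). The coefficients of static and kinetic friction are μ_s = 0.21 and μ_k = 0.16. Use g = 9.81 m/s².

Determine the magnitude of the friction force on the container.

f ≈ 183 N (up the incline)

Resolve perpendicular to the incline: N = m g cos θ + P sin θ = 115×9.81×cos 34.3° + 380×sin 34.3° = 1146 N.
Along the incline, the net driving force (taking up-slope positive) is P cos θ − m g sin θ = 313.9 − 635.7 = -321.8 N, so equilibrium requires friction f = 321.8 N (up-slope).
Maximum static friction: μ_s N = 0.21 × 1146 = 240.7 N.
The required 321.8 N exceeds the static limit, so the container slides down-slope and f = μ_k N = 0.16×1146 = 183 N.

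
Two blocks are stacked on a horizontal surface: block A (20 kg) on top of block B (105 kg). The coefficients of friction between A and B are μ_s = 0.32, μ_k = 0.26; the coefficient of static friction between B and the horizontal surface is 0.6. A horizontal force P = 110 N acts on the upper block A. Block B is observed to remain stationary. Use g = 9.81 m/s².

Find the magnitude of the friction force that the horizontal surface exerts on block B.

f ≈ 51 N

The normal force B exerts on A is simply A's weight, N₁ = 196.2 N.
Maximum static friction on A from B: μ_s N₁ = 0.32×196.2 = 62.78 N.
P = 110 N exceeds that limit, so A slips over B and the interface friction becomes kinetic: f₁ = μ_k N₁ = 0.26×196.2 = 51 N.
B experiences an equal 51 N forward from A (third law). B is in equilibrium, so the floor supplies f₂ = 51 N of static friction (limit μ_s(m_A+m_B)g = 735.8 N, not exceeded).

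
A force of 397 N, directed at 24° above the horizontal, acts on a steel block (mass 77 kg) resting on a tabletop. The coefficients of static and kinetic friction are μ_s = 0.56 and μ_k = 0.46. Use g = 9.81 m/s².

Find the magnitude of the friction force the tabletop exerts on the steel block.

f ≈ 273 N

The vertical component of P reduces the normal force: N = m g − P sin α = 755.4 − 161.5 = 593.9 N.
For equilibrium, f = P cos α = 397×cos 24° = 362.7 N.
μ_s N = 0.56 × 593.9 = 332.6 N.
362.7 > 332.6 N → the steel block slides; f = μ_k N = 0.46×593.9 = 273 N.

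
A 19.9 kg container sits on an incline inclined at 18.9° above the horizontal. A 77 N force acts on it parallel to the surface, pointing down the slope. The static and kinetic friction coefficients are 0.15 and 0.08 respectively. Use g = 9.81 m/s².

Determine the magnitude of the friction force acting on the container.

f ≈ 14.8 N (up the incline)

Normal force: N = m g cos θ = 19.9 × 9.81 × cos 18.9° = 184.7 N.
For equilibrium along the incline the friction force must supply f = m g sin θ + P = 63.23 + 77 = 140.2 N (positive meaning up-slope).
Maximum static friction available: μ_s N = 0.15 × 184.7 = 27.7 N.
|140.2| exceeds 27.7 N, so the container slips down-slope; friction is kinetic, f = μ_k N = 0.08×184.7 = 14.8 N.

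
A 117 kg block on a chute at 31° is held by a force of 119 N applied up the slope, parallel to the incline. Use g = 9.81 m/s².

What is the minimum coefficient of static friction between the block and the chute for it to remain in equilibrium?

μ_s,min ≈ 0.48

N = m g cos θ = 983.8 N.
Friction must make up the shortfall along the incline: f = m g sin θ − P = 591.1 − 119 = 472.1 N.
At the threshold f = μ_s N, so μ_s,min = 472.1/983.8 = 0.48.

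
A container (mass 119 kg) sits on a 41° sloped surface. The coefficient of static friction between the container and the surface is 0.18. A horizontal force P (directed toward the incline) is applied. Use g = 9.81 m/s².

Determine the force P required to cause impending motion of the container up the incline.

At impending motion up the slope, friction acts down-slope at its limit: f = μ_s N.
Perpendicular to the incline: N = m g cos θ + P sin θ.
Along the incline: P cos θ = m g sin θ + μ_s N = m g sin θ + μ_s (m g cos θ + P sin θ).
Solving, P (cos θ − μ_s sin θ) = m g (sin θ + μ_s cos θ), so P = 119×9.81×(sin 41° + 0.18 cos 41°)/(cos 41° − 0.18 sin 41°) = 1170×0.7919/0.6366 = 1450 N.

P ≈ 1450 N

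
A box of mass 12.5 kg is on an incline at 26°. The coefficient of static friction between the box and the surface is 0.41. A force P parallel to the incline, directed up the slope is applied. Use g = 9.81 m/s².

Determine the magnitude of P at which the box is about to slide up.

At impending motion up the slope, friction acts down-slope at its limit: f = μ_s N.
P is parallel to the surface, so N = m g cos θ = 110 N.
Along the incline: P = m g sin θ + μ_s N = 53.8 + 0.41×110 = 98.9 N.

P ≈ 98.9 N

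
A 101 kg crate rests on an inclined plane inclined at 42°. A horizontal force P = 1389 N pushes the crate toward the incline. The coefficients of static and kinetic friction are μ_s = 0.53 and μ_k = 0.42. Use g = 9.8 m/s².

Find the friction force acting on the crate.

The horizontal push has a component P sin θ into the surface, so N = m g cos θ + P sin θ = 735.6 + 929.4 = 1665 N.
Parallel to the incline: P cos θ − m g sin θ = 1032 − 662.3 = 369.9 N; the friction needed to balance this is 369.9 N acting down the slope.
The limit of static friction is μ_s N = 882.4 N.
Since 369.9 N is within the 882.4 N limit, the crate stays put and friction is exactly 370 N.

f ≈ 370 N (down the incline)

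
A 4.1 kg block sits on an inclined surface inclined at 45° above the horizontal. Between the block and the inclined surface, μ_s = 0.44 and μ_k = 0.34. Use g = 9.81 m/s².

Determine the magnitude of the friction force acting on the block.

Perpendicular to the surface, N = m g cos θ = 4.1·9.81·cos 45° = 28.44 N.
Along the slope the weight component is m g sin θ = 28.44 N; friction must supply exactly this, acting up-slope.
The static-friction ceiling is μ_s N = 0.44 × 28.44 = 12.51 N.
|28.44| exceeds 12.51 N, so the block slips down-slope; friction is kinetic, f = μ_k N = 0.34×28.44 = 9.67 N.

f ≈ 9.67 N (up the incline)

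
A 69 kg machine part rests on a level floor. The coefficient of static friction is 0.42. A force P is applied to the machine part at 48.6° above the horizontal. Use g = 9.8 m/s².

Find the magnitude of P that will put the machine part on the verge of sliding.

N = m g − P sin α (the pull lifts the machine part).
At impending slip, P cos α = μ_s N = μ_s (m g − P sin α).
Solving: P (cos α + μ_s sin α) = μ_s m g → P = 0.42×676/(cos 48.6° + 0.42 sin 48.6°) = 284/0.9764 = 291 N.

P ≈ 291 N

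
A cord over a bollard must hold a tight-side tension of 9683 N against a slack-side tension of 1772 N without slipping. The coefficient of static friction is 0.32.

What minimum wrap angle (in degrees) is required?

T₂/T₁ = e^{μβ} → β = ln(T₂/T₁)/μ.
β = ln(9683/1772)/0.32 = 1.698/0.32 = 5.307 rad.
In degrees: β = 5.307 × 180/π = 304°.

β_min ≈ 304°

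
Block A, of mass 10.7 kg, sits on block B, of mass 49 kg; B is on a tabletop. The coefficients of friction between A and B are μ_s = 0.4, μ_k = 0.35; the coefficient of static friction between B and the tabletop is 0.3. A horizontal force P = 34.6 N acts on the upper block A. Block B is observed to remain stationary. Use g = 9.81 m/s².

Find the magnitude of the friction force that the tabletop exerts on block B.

f ≈ 34.6 N

Between the blocks, N₁ = m_A g = 105 N.
Maximum static friction on A from B: μ_s N₁ = 0.4×105 = 41.99 N.
Since P = 34.6 N ≤ 41.99 N, A does not slip on B; friction on A equals P = 34.6 N.
By Newton's third law B feels 34.6 N forward from A. With B stationary, the floor's static friction on B balances it: f₂ = 34.6 N (well within μ_s(m_A+m_B)g = 175.7 N).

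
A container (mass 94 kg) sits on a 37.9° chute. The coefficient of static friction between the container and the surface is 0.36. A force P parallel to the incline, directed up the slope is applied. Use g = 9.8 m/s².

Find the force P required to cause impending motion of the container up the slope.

At impending motion up the slope, friction acts down-slope at its limit: f = μ_s N.
P is parallel to the surface, so N = m g cos θ = 727 N.
Along the incline: P = m g sin θ + μ_s N = 566 + 0.36×727 = 828 N.

P ≈ 828 N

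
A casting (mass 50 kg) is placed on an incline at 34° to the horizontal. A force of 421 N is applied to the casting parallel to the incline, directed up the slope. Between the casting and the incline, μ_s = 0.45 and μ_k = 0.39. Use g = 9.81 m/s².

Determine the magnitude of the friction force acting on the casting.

f ≈ 147 N (down the incline)

The normal reaction is N = m g cos θ = 406.6 N.
For equilibrium along the incline the friction force must supply f = m g sin θ − P = 274.3 − 421 = -146.7 N (positive meaning up-slope).
Maximum static friction available: μ_s N = 0.45 × 406.6 = 183 N.
Since |-146.7| ≤ 183 N, static friction is sufficient; f equals the required value, not μ_s N.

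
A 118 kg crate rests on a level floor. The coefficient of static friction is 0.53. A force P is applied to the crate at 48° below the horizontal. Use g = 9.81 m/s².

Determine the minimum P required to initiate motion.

P ≈ 2230 N

N = m g + P sin α (the push presses the crate into the level floor).
At impending slip, P cos α = μ_s N = μ_s (m g + P sin α).
Solving: P (cos α − μ_s sin α) = μ_s m g → P = 0.53×1160/(cos 48° − 0.53 sin 48°) = 614/0.2753 = 2230 N.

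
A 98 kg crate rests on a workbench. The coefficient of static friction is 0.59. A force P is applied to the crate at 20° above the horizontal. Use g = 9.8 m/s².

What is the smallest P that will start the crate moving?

N = m g − P sin α (the pull lifts the crate).
At impending slip, P cos α = μ_s N = μ_s (m g − P sin α).
Solving: P (cos α + μ_s sin α) = μ_s m g → P = 0.59×960/(cos 20° + 0.59 sin 20°) = 567/1.141 = 496 N.

P ≈ 496 N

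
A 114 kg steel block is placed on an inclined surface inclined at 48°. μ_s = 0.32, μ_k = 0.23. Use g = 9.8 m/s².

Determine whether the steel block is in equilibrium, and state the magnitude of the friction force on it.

N = m g cos θ = 748 N.
Down-slope weight component: m g sin θ = 830 N.
μ_s N = 239 N.
830 > 239 N, so it slides; kinetic friction f = μ_k N = 0.23×748 = 172 N.

f ≈ 172 N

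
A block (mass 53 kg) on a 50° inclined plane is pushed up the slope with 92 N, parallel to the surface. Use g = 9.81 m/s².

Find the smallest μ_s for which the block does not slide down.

μ_s,min ≈ 0.916

N = m g cos θ = 334.2 N.
Friction must make up the shortfall along the incline: f = m g sin θ − P = 398.3 − 92 = 306.3 N.
At the threshold f = μ_s N, so μ_s,min = 306.3/334.2 = 0.916.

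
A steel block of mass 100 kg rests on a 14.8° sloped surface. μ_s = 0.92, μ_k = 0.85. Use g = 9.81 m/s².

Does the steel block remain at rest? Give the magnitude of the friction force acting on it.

N = m g cos θ = 948 N.
Down-slope weight component: m g sin θ = 251 N.
μ_s N = 873 N.
251 ≤ 873 N, so it stays put; friction = 251 N.

f ≈ 251 N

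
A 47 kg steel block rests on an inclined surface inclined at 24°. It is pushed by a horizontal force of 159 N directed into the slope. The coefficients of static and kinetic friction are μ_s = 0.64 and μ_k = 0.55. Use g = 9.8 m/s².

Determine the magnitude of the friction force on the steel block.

Normal direction: N = m g cos θ + P sin θ = 485.5 N.
Along the incline, the net driving force (taking up-slope positive) is P cos θ − m g sin θ = 145.3 − 187.3 = -42.09 N, so equilibrium requires friction f = 42.09 N (up-slope).
The limit of static friction is μ_s N = 310.7 N.
|f_req| = 42.09 ≤ 310.7 N → the steel block is in equilibrium; friction equals the required value.

f ≈ 42.1 N (up the incline)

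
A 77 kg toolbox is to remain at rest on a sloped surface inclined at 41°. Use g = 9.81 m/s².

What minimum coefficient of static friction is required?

μ_s,min ≈ 0.869

At the slip threshold m g sin θ = μ_s m g cos θ, so μ_s,min = tan θ.
μ_s,min = tan 41° = 0.869.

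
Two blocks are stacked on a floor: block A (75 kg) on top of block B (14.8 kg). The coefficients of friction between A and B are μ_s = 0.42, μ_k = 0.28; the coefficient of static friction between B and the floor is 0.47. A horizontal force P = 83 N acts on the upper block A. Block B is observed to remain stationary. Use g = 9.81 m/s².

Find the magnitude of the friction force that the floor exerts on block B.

f ≈ 83 N

Normal force at the A–B interface: N₁ = m_A g = 735.8 N.
So the A–B interface can sustain at most μ_s N₁ = 309 N of static friction.
Since P = 83 N ≤ 309 N, A does not slip on B; friction on A equals P = 83 N.
By Newton's third law B feels 83 N forward from A. With B stationary, the floor's static friction on B balances it: f₂ = 83 N (well within μ_s(m_A+m_B)g = 414 N).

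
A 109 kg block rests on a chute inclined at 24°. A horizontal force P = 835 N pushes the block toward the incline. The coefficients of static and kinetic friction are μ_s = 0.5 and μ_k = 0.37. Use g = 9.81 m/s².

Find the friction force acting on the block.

The horizontal push has a component P sin θ into the surface, so N = m g cos θ + P sin θ = 976.8 + 339.6 = 1316 N.
Along the incline, the net driving force (taking up-slope positive) is P cos θ − m g sin θ = 762.8 − 434.9 = 327.9 N, so equilibrium requires friction f = -327.9 N (down-slope).
Maximum static friction: μ_s N = 0.5 × 1316 = 658.2 N.
|f_req| = 327.9 ≤ 658.2 N → the block is in equilibrium; friction equals the required value.

f ≈ 328 N (down the incline)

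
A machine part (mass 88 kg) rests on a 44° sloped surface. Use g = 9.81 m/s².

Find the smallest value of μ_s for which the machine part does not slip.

At the slip threshold m g sin θ = μ_s m g cos θ, so μ_s,min = tan θ.
μ_s,min = tan 44° = 0.966.

μ_s,min ≈ 0.966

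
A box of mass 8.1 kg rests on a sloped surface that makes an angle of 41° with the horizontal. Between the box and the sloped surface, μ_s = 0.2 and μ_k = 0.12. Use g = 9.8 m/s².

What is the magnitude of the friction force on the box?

f ≈ 7.19 N (up the incline)

Perpendicular to the surface, N = m g cos θ = 8.1·9.8·cos 41° = 59.91 N.
Along the slope the weight component is m g sin θ = 52.08 N; friction must supply exactly this, acting up-slope.
Maximum static friction available: μ_s N = 0.2 × 59.91 = 11.98 N.
Since |52.08| > 11.98 N, static friction cannot hold it; the box slides down the incline and kinetic friction applies: f = μ_k N = 0.12 × 59.91 = 7.19 N.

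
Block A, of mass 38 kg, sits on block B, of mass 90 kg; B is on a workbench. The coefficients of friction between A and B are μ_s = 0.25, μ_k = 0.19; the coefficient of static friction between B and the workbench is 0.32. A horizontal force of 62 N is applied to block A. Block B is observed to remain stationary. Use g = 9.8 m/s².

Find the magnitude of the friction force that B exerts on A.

The normal force B exerts on A is simply A's weight, N₁ = 372.4 N.
So the A–B interface can sustain at most μ_s N₁ = 93.1 N of static friction.
P = 62 N is within that limit, so A and B move together (both at rest); the A–B friction is simply f₁ = P = 62 N.
By Newton's third law B feels 62 N forward from A. With B stationary, the floor's static friction on B balances it: f₂ = 62 N (well within μ_s(m_A+m_B)g = 401.4 N).

f ≈ 62 N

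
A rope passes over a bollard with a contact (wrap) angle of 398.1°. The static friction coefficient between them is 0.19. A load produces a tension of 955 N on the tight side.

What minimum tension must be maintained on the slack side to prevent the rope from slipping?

T_min ≈ 255 N

Capstan equation at impending slip: T_tight/T_slack = e^{μβ}.
β = 398.1° = 6.948 rad; e^{μβ} = e^{0.19×6.948} = 3.744.
T_slack = T_tight / e^{μβ} = 955 / 3.744 = 255 N.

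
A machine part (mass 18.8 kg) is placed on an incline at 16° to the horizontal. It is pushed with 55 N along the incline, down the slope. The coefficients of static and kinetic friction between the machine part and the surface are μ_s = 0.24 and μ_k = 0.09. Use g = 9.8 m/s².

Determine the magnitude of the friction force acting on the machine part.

The normal reaction is N = m g cos θ = 177.1 N.
For equilibrium along the incline the friction force must supply f = m g sin θ + P = 50.78 + 55 = 105.8 N (positive meaning up-slope).
The static-friction ceiling is μ_s N = 0.24 × 177.1 = 42.5 N.
|105.8| exceeds 42.5 N, so the machine part slips down-slope; friction is kinetic, f = μ_k N = 0.09×177.1 = 15.9 N.

f ≈ 15.9 N (up the incline)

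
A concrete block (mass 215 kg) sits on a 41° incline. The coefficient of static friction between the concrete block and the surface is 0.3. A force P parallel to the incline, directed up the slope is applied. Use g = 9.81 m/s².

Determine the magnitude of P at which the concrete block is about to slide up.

At impending motion up the slope, friction acts down-slope at its limit: f = μ_s N.
P is parallel to the surface, so N = m g cos θ = 1590 N.
Along the incline: P = m g sin θ + μ_s N = 1380 + 0.3×1590 = 1860 N.

P ≈ 1860 N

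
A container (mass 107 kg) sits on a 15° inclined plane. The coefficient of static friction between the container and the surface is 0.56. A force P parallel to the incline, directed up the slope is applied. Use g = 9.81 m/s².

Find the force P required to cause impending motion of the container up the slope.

P ≈ 839 N

At impending motion up the slope, friction acts down-slope at its limit: f = μ_s N.
P is parallel to the surface, so N = m g cos θ = 1010 N.
Along the incline: P = m g sin θ + μ_s N = 272 + 0.56×1010 = 839 N.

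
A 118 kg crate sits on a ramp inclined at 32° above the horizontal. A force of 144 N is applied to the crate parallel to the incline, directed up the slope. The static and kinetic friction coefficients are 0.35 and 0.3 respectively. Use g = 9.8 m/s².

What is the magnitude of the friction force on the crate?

f ≈ 294 N (up the incline)

Perpendicular to the surface, N = m g cos θ = 118·9.8·cos 32° = 980.7 N.
The friction needed for equilibrium is m g sin θ − P = 612.8 − 144 = 468.8 N, measured positive up-slope.
Static friction can supply at most μ_s N = 343.2 N.
|468.8| exceeds 343.2 N, so the crate slips down-slope; friction is kinetic, f = μ_k N = 0.3×980.7 = 294 N.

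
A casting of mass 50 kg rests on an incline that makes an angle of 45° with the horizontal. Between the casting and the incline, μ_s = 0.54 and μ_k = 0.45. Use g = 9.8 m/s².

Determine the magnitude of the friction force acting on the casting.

Perpendicular to the surface, N = m g cos θ = 50·9.8·cos 45° = 346.5 N.
Along the slope the weight component is m g sin θ = 346.5 N; friction must supply exactly this, acting up-slope.
The static-friction ceiling is μ_s N = 0.54 × 346.5 = 187.1 N.
|346.5| exceeds 187.1 N, so the casting slips down-slope; friction is kinetic, f = μ_k N = 0.45×346.5 = 156 N.

f ≈ 156 N (up the incline)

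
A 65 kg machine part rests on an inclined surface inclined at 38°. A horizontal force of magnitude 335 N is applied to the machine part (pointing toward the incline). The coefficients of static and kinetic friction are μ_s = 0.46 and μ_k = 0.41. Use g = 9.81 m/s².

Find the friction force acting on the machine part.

f ≈ 129 N (up the incline)

The horizontal push has a component P sin θ into the surface, so N = m g cos θ + P sin θ = 502.5 + 206.2 = 708.7 N.
Along the incline, the net driving force (taking up-slope positive) is P cos θ − m g sin θ = 264 − 392.6 = -128.6 N, so equilibrium requires friction f = 128.6 N (up-slope).
The limit of static friction is μ_s N = 326 N.
Since 128.6 N is within the 326 N limit, the machine part stays put and friction is exactly 129 N.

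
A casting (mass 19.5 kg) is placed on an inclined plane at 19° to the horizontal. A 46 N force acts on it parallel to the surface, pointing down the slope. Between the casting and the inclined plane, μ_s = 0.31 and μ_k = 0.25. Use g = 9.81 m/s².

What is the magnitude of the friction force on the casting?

f ≈ 45.2 N (up the incline)

Perpendicular to the surface, N = m g cos θ = 19.5·9.81·cos 19° = 180.9 N.
Parallel to the incline, ΣF = 0 gives f = m g sin θ + P = 62.28 + 46 = 108.3 N (up-slope positive).
The static-friction ceiling is μ_s N = 0.31 × 180.9 = 56.07 N.
Since |108.3| > 56.07 N, static friction cannot hold it; the casting slides down the incline and kinetic friction applies: f = μ_k N = 0.25 × 180.9 = 45.2 N.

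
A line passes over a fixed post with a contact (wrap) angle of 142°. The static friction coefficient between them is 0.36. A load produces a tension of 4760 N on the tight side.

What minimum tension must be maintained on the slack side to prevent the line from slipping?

Capstan equation at impending slip: T_tight/T_slack = e^{μβ}.
β = 142° = 2.478 rad; e^{μβ} = e^{0.36×2.478} = 2.441.
T_slack = T_tight / e^{μβ} = 4760 / 2.441 = 1950 N.

T_min ≈ 1950 N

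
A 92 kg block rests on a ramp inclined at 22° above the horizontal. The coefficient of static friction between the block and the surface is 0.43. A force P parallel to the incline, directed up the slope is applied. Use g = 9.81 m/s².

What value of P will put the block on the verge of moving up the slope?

At impending motion up the slope, friction acts down-slope at its limit: f = μ_s N.
P is parallel to the surface, so N = m g cos θ = 837 N.
Along the incline: P = m g sin θ + μ_s N = 338 + 0.43×837 = 698 N.

P ≈ 698 N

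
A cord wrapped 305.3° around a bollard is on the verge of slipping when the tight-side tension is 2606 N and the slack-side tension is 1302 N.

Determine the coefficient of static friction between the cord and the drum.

T₂/T₁ = e^{μβ} → μ = ln(T₂/T₁)/β.
β = 305.3° = 5.328 rad.
μ = ln(2606/1302)/5.328 = ln(2.002)/5.328 = 0.13.

μ ≈ 0.13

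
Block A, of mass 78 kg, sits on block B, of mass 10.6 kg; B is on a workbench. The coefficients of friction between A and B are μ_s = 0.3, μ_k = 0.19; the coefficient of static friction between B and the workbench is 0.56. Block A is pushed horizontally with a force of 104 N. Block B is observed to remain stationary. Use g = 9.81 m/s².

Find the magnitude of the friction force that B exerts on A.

Between the blocks, N₁ = m_A g = 765.2 N.
Maximum static friction on A from B: μ_s N₁ = 0.3×765.2 = 229.6 N.
P = 104 N is within that limit, so A and B move together (both at rest); the A–B friction is simply f₁ = P = 104 N.
By Newton's third law B feels 104 N forward from A. With B stationary, the floor's static friction on B balances it: f₂ = 104 N (well within μ_s(m_A+m_B)g = 486.7 N).

f ≈ 104 N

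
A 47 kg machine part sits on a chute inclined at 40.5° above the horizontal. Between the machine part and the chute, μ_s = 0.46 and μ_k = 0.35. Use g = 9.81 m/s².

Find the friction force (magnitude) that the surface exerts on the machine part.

Perpendicular to the surface, N = m g cos θ = 47·9.81·cos 40.5° = 350.6 N.
Along the slope the weight component is m g sin θ = 299.4 N; friction must supply exactly this, acting up-slope.
The static-friction ceiling is μ_s N = 0.46 × 350.6 = 161.3 N.
|299.4| exceeds 161.3 N, so the machine part slips down-slope; friction is kinetic, f = μ_k N = 0.35×350.6 = 123 N.

f ≈ 123 N (up the incline)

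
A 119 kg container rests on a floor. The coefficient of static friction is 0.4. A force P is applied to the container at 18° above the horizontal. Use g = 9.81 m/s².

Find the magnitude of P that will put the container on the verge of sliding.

P ≈ 435 N

N = m g − P sin α (the pull lifts the container).
At impending slip, P cos α = μ_s N = μ_s (m g − P sin α).
Solving: P (cos α + μ_s sin α) = μ_s m g → P = 0.4×1170/(cos 18° + 0.4 sin 18°) = 467/1.075 = 435 N.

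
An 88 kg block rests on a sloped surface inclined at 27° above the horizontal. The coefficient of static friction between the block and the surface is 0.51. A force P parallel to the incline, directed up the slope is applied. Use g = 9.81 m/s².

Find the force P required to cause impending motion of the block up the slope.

P ≈ 784 N

At impending motion up the slope, friction acts down-slope at its limit: f = μ_s N.
P is parallel to the surface, so N = m g cos θ = 769 N.
Along the incline: P = m g sin θ + μ_s N = 392 + 0.51×769 = 784 N.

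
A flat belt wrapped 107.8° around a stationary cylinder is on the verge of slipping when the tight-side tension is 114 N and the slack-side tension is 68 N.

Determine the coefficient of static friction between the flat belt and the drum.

μ ≈ 0.275

T₂/T₁ = e^{μβ} → μ = ln(T₂/T₁)/β.
β = 107.8° = 1.881 rad.
μ = ln(114/68)/1.881 = ln(1.676)/1.881 = 0.275.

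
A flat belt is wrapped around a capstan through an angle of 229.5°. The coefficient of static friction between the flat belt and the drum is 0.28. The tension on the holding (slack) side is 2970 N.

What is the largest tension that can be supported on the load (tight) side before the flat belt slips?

At impending slip the capstan equation gives T₂/T₁ = e^{μβ} with β in radians.
β = 229.5° × π/180 = 4.006 rad.
e^{μβ} = e^{0.28×4.006} = 3.07.
T₂ = T₁ · e^{μβ} = 2970 × 3.07 = 9120 N.

T_max ≈ 9120 N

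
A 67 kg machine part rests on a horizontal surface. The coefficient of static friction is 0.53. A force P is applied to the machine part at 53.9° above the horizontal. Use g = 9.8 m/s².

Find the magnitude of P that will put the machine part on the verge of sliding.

P ≈ 342 N

N = m g − P sin α (the pull lifts the machine part).
At impending slip, P cos α = μ_s N = μ_s (m g − P sin α).
Solving: P (cos α + μ_s sin α) = μ_s m g → P = 0.53×657/(cos 53.9° + 0.53 sin 53.9°) = 348/1.017 = 342 N.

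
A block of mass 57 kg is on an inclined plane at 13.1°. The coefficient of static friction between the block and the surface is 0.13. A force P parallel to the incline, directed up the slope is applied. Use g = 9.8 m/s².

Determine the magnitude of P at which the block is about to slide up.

At impending motion up the slope, friction acts down-slope at its limit: f = μ_s N.
P is parallel to the surface, so N = m g cos θ = 544 N.
Along the incline: P = m g sin θ + μ_s N = 127 + 0.13×544 = 197 N.

P ≈ 197 N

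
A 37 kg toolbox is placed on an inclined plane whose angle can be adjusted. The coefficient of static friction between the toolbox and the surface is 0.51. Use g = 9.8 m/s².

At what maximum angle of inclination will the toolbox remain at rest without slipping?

At the slip threshold, m g sin θ = μ_s · m g cos θ, so tan θ = μ_s.
θ_max = arctan(0.51) = 27°.

θ_max ≈ 27°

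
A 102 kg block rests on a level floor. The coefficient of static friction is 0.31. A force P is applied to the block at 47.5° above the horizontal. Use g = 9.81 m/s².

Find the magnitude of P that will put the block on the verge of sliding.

N = m g − P sin α (the pull lifts the block).
At impending slip, P cos α = μ_s N = μ_s (m g − P sin α).
Solving: P (cos α + μ_s sin α) = μ_s m g → P = 0.31×1000/(cos 47.5° + 0.31 sin 47.5°) = 310/0.9041 = 343 N.

P ≈ 343 N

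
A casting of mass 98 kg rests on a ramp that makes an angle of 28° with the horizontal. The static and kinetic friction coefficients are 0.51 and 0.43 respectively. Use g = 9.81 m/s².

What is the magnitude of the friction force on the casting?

f ≈ 365 N (up the incline)

Perpendicular to the surface, N = m g cos θ = 98·9.81·cos 28° = 848.8 N.
Along the slope the weight component is m g sin θ = 451.3 N; friction must supply exactly this, acting up-slope.
Maximum static friction available: μ_s N = 0.51 × 848.8 = 432.9 N.
Since |451.3| > 432.9 N, static friction cannot hold it; the casting slides down the incline and kinetic friction applies: f = μ_k N = 0.43 × 848.8 = 365 N.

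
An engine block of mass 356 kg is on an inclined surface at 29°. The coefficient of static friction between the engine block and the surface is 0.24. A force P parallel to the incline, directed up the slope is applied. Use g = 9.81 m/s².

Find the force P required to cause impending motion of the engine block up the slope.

P ≈ 2430 N

At impending motion up the slope, friction acts down-slope at its limit: f = μ_s N.
P is parallel to the surface, so N = m g cos θ = 3050 N.
Along the incline: P = m g sin θ + μ_s N = 1690 + 0.24×3050 = 2430 N.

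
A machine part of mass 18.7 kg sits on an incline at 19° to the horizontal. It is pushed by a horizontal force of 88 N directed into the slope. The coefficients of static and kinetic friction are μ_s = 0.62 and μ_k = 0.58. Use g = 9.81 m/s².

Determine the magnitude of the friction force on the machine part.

Resolve perpendicular to the incline: N = m g cos θ + P sin θ = 18.7×9.81×cos 19° + 88×sin 19° = 202.1 N.
Parallel to the incline: P cos θ − m g sin θ = 83.21 − 59.72 = 23.48 N; the friction needed to balance this is 23.48 N acting down the slope.
The limit of static friction is μ_s N = 125.3 N.
|f_req| = 23.48 ≤ 125.3 N → the machine part is in equilibrium; friction equals the required value.

f ≈ 23.5 N (down the incline)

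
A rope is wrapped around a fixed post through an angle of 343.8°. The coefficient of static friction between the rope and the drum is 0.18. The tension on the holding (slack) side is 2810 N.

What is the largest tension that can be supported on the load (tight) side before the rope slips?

At impending slip the capstan equation gives T₂/T₁ = e^{μβ} with β in radians.
β = 343.8° × π/180 = 6 rad.
e^{μβ} = e^{0.18×6} = 2.945.
T₂ = T₁ · e^{μβ} = 2810 × 2.945 = 8280 N.

T_max ≈ 8280 N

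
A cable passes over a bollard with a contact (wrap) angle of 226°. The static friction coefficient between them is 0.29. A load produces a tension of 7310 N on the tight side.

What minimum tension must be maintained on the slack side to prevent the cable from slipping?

T_min ≈ 2330 N

Capstan equation at impending slip: T_tight/T_slack = e^{μβ}.
β = 226° = 3.944 rad; e^{μβ} = e^{0.29×3.944} = 3.139.
T_slack = T_tight / e^{μβ} = 7310 / 3.139 = 2330 N.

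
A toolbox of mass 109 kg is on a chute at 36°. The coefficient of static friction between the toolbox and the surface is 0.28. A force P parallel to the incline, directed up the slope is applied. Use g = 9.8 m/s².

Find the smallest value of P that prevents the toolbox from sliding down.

P_min ≈ 386 N

The toolbox tends to slide down (tan θ > μ_s), so at the point of impending slip friction acts up-slope at its limit: f = μ_s N.
P is parallel to the surface, so N = m g cos θ = 864 N.
Along the incline: P + μ_s N = m g sin θ, so P = 628 − 0.28×864 = 386 N.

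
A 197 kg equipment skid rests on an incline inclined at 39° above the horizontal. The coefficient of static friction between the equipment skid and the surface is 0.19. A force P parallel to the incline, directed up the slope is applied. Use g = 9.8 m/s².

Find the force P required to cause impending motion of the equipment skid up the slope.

P ≈ 1500 N

At impending motion up the slope, friction acts down-slope at its limit: f = μ_s N.
P is parallel to the surface, so N = m g cos θ = 1500 N.
Along the incline: P = m g sin θ + μ_s N = 1210 + 0.19×1500 = 1500 N.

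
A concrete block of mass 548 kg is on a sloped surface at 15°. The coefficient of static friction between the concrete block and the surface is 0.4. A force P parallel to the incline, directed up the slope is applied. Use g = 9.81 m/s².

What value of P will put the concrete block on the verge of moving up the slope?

At impending motion up the slope, friction acts down-slope at its limit: f = μ_s N.
P is parallel to the surface, so N = m g cos θ = 5190 N.
Along the incline: P = m g sin θ + μ_s N = 1390 + 0.4×5190 = 3470 N.

P ≈ 3470 N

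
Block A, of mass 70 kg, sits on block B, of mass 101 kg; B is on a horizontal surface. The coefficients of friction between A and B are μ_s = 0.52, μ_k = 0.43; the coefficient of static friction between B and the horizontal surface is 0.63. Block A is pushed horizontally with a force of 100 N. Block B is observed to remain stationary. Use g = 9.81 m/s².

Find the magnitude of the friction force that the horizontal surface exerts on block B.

f ≈ 100 N

Normal force at the A–B interface: N₁ = m_A g = 686.7 N.
Maximum static friction on A from B: μ_s N₁ = 0.52×686.7 = 357.1 N.
P = 100 N is within that limit, so A and B move together (both at rest); the A–B friction is simply f₁ = P = 100 N.
By Newton's third law B feels 100 N forward from A. With B stationary, the floor's static friction on B balances it: f₂ = 100 N (well within μ_s(m_A+m_B)g = 1057 N).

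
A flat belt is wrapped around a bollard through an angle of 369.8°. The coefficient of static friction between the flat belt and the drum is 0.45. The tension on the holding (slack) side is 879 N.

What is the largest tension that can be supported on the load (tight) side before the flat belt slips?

T_max ≈ 16000 N

At impending slip the capstan equation gives T₂/T₁ = e^{μβ} with β in radians.
β = 369.8° × π/180 = 6.454 rad.
e^{μβ} = e^{0.45×6.454} = 18.25.
T₂ = T₁ · e^{μβ} = 879 × 18.25 = 16000 N.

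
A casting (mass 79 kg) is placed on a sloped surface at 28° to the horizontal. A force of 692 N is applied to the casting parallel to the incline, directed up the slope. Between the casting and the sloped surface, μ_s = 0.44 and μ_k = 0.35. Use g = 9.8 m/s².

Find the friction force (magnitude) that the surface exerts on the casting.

Normal force: N = m g cos θ = 79 × 9.8 × cos 28° = 683.6 N.
For equilibrium along the incline the friction force must supply f = m g sin θ − P = 363.5 − 692 = -328.5 N (positive meaning up-slope).
Maximum static friction available: μ_s N = 0.44 × 683.6 = 300.8 N.
|-328.5| exceeds 300.8 N, so the casting slips up-slope; friction is kinetic, f = μ_k N = 0.35×683.6 = 239 N.

f ≈ 239 N (down the incline)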